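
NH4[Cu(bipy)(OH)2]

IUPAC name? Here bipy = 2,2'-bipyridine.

The 1 ammonium counter-ion carries a total charge of +1, so each complex ion is 1−.
Ligand charges: 1×2,2'-bipyridine (neutral), 2×hydroxo (-1 each); total -2. So Cu + (-2) = 1−, giving Cu = +1.
Ligands are named alphabetically: bipyridine before hydroxo.
The complex ion is anionic, so copper takes the -ate form cuprate(I).

ammonium (2,2'-bipyridine)dihydroxocuprate(I)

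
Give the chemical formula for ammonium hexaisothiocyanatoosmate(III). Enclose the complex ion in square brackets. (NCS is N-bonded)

Ligands: 6 isothiocyanato (NCS, -1). Ligand charge sum = -6.
With Os in oxidation state +3, the complex ion is [Os...]^3−.
Charge balance with ammonium (+1) requires 1 complex ion per 3 ammonium.

(NH4)3[Os(NCS)6]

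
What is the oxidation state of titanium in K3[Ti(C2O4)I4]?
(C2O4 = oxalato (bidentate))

3 potassium outside the brackets (+1 each) → the complex ion is 3−.
Ligand charges: 1×C2O4 = -2; 4×I = -4; sum -6.
Ti + (-6) = 3− ⇒ Ti is +3.

+3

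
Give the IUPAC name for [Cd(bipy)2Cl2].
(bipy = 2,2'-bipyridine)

There is no counter-ion, so the complex is neutral overall.
Ligand charges: 2×chloro (-1 each), 2×2,2'-bipyridine (neutral); total -2. So Cd + (-2) = 0, giving Cd = +2.
Ligands are named alphabetically: bipyridine before chloro.

bis(2,2'-bipyridine)dichlorocadmium(II)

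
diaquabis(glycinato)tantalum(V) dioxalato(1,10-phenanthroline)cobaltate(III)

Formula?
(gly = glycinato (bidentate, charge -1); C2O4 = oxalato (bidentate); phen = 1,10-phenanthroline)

[Ta(gly)2(H2O)2][Co(C2O4)2(phen)]3

Cation [Ta…]: ligand charges -2, Ta(V) ⇒ ion charge 3+.
Anion [Co…]: ligand charges -4, Co(III) ⇒ ion charge 1−.
One 3+ cation requires 3 of the 1− anion.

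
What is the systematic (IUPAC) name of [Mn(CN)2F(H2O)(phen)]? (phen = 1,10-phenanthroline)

aquadicyanofluoro(1,10-phenanthroline)manganese(III)

There is no counter-ion, so the complex is neutral overall.
Ligand charges: 1×1,10-phenanthroline (neutral), 2×cyano (-1 each), 1×aqua (neutral), 1×fluoro (-1 each); total -3. So Mn + (-3) = 0, giving Mn = +3.
Ligands are named alphabetically: aqua before cyano before fluoro before phenanthroline.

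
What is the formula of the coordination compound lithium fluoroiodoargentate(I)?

Ligands: 1 fluoro (F, -1), 1 iodo (I, -1). Ligand charge sum = -2.
Charge balance with lithium (+1) requires 1 complex ion per 1 lithium.

Li[AgFI]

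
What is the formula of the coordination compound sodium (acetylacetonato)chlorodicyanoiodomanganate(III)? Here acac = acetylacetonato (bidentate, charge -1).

Na2[Mn(acac)Cl(CN)2I]

Ligands: 1 acetylacetonato (acac, -1), 1 chloro (Cl, -1), 2 cyano (CN, -1), 1 iodo (I, -1). Ligand charge sum = -5.
With Mn in oxidation state +3, the complex ion is [Mn...]^2−.
Charge balance with sodium (+1) requires 1 complex ion per 2 sodium.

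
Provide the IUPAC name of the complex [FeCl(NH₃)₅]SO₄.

pentaamminechloroiron(III) sulfate

The 1 sulfate counter-ion carries a total charge of -2, so each complex ion is 2+.
Ligand charges: 1×chloro (-1 each), 5×ammine (neutral); total -1. So Fe + (-1) = 2+, giving Fe = +3.
Ligands are named alphabetically: ammine before chloro.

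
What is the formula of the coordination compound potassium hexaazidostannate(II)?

K4[Sn(N3)6]

Ligands: 6 azido (N3, -1). Ligand charge sum = -6.
Charge balance with potassium (+1) requires 1 complex ion per 4 potassium.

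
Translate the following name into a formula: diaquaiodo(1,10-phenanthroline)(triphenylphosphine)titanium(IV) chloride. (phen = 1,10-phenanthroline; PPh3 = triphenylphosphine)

Ligands: 1 1,10-phenanthroline (phen, neutral), 1 triphenylphosphine (PPh3, neutral), 2 aqua (H2O, neutral), 1 iodo (I, -1). Ligand charge sum = -1.
With Ti in oxidation state +4, the complex ion is [Ti...]^3+.
Charge balance with chloride (-1) requires 1 complex ion per 3 chloride.

[Ti(H2O)2I(phen)(PPh3)]Cl3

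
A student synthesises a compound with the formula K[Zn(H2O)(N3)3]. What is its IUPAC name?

potassium aquatriazidozincate(II)

The 1 potassium counter-ion carries a total charge of +1, so each complex ion is 1−.
Ligand charges: 1×aqua (neutral), 3×azido (-1 each); total -3. So Zn + (-3) = 1−, giving Zn = +2.
The complex ion is anionic, so zinc takes the -ate form zincate(II).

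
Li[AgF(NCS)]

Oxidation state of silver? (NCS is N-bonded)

+1

1 lithium outside the brackets (+1 each) → the complex ion is 1−.
Ligand charges: 1×NCS = -1; 1×F = -1; sum -2.
Ag + (-2) = 1− ⇒ Ag is +1.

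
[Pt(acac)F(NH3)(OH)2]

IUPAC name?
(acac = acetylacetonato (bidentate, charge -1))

There is no counter-ion, so the complex is neutral overall.
Ligand charges: 1×acetylacetonato (-1 each), 1×fluoro (-1 each), 1×ammine (neutral), 2×hydroxo (-1 each); total -4. So Pt + (-4) = 0, giving Pt = +4.
Ligands are named alphabetically: acetylacetonato before ammine before fluoro before hydroxo.

(acetylacetonato)amminefluorodihydroxoplatinum(IV)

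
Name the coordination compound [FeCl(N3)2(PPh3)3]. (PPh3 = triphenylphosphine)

There is no counter-ion, so the complex is neutral overall.
Ligand charges: 2×azido (-1 each), 3×triphenylphosphine (neutral), 1×chloro (-1 each); total -3. So Fe + (-3) = 0, giving Fe = +3.
Ligands are named alphabetically: azido before chloro before triphenylphosphine.

diazidochlorotris(triphenylphosphine)iron(III)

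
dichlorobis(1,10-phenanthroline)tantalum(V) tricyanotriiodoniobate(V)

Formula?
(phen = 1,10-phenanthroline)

[TaCl2(phen)2][Nb(CN)3I3]3

Cation [Ta…]: ligand charges -2, Ta(V) ⇒ ion charge 3+.
Anion [Nb…]: ligand charges -6, Nb(V) ⇒ ion charge 1−.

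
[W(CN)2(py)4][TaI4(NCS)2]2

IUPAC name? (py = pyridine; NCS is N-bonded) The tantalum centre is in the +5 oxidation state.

dicyanotetrakis(pyridine)tungsten(IV) tetraiododiisothiocyanatotantalate(V)

Ta is given as +5; the anion's ligand charges sum to -6, so the complex anion is 1−.
With 2 anions per cation, the cation must be 2×1 = 2+.
Cation: ligand charges sum to -2; for the ion to be 2+, W = +4.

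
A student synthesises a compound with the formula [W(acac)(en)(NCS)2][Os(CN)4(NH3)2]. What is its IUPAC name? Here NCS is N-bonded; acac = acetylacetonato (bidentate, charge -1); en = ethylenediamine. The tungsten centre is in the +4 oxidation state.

(acetylacetonato)(ethylenediamine)diisothiocyanatotungsten(IV) diamminetetracyanoosmate(III)

Both ions are complex: the cation is named first with the plain metal name, the anion second with the -ate form; each ion's ligands are alphabetised independently.
W is given as +4; the cation's ligand charges sum to -3, so the complex cation is 1+.
A 1:1 salt means the anion carries the equal and opposite charge, 1−.
Anion: ligand charges sum to -4; for the ion to be 1−, Os = +3.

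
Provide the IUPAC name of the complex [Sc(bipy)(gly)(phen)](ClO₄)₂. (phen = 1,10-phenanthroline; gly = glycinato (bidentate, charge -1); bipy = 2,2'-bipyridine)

(2,2'-bipyridine)(glycinato)(1,10-phenanthroline)scandium(III) perchlorate

The 2 perchlorate counter-ions carry a total charge of -2, so each complex ion is 2+.
Ligand charges: 1×1,10-phenanthroline (neutral), 1×glycinato (-1 each), 1×2,2'-bipyridine (neutral); total -1. So Sc + (-1) = 2+, giving Sc = +3.
Ligands are named alphabetically: bipyridine before glycinato before phenanthroline.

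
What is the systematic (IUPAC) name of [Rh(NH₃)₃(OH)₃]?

triamminetrihydroxorhodium(III)

There is no counter-ion, so the complex is neutral overall.
Ligand charges: 3×hydroxo (-1 each), 3×ammine (neutral); total -3. So Rh + (-3) = 0, giving Rh = +3.
Ligands are named alphabetically: ammine before hydroxo.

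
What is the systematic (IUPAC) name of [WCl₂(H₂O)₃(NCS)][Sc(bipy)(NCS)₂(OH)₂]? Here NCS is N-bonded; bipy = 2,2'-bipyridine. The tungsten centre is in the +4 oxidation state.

triaquadichloroisothiocyanatotungsten(IV) (2,2'-bipyridine)dihydroxodiisothiocyanatoscandate(III)

Both ions are complex: the cation is named first with the plain metal name, the anion second with the -ate form; each ion's ligands are alphabetised independently.
W is given as +4; the cation's ligand charges sum to -3, so the complex cation is 1+.
A 1:1 salt means the anion carries the equal and opposite charge, 1−.
Anion: ligand charges sum to -4; for the ion to be 1−, Sc = +3.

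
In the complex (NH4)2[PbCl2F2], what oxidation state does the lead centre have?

2 ammonium outside the brackets (+1 each) → the complex ion is 2−.
Ligand charges: 2×Cl = -2; 2×F = -2; sum -4.
Pb + (-4) = 2− ⇒ Pb is +2.

+2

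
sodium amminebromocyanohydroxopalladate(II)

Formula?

Ligands: 1 hydroxo (OH, -1), 1 bromo (Br, -1), 1 ammine (NH3, neutral), 1 cyano (CN, -1). Ligand charge sum = -3.
With Pd in oxidation state +2, the complex ion is [Pd...]^1−.
Charge balance with sodium (+1) requires 1 complex ion per 1 sodium.

Na[PdBr(CN)(NH3)(OH)]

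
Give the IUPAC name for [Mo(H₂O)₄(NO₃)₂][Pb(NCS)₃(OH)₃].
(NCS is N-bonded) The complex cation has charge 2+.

Both ions are complex: the cation is named first with the plain metal name, the anion second with the -ate form; each ion's ligands are alphabetised independently.
The complex cation is given as 2+; its ligand charges sum to -2, so Mo = +4.
A 1:1 salt means the anion carries the equal and opposite charge, 2−.
Anion: ligand charges sum to -6; for the ion to be 2−, Pb = +4.

tetraaquadinitratomolybdenum(IV) trihydroxotriisothiocyanatoplumbate(IV)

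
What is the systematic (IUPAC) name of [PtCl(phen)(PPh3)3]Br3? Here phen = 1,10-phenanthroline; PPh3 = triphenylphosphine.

chloro(1,10-phenanthroline)tris(triphenylphosphine)platinum(IV) bromide

The 3 bromide counter-ions carry a total charge of -3, so each complex ion is 3+.
Ligand charges: 1×chloro (-1 each), 1×1,10-phenanthroline (neutral), 3×triphenylphosphine (neutral); total -1. So Pt + (-1) = 3+, giving Pt = +4.
Ligands are named alphabetically: chloro before phenanthroline before triphenylphosphine.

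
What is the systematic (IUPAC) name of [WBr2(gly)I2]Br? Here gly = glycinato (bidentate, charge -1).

dibromo(glycinato)diiodotungsten(VI) bromide

The 1 bromide counter-ion carries a total charge of -1, so each complex ion is 1+.
Ligand charges: 2×iodo (-1 each), 1×glycinato (-1 each), 2×bromo (-1 each); total -5. So W + (-5) = 1+, giving W = +6.
Ligands are named alphabetically: bromo before glycinato before iodo.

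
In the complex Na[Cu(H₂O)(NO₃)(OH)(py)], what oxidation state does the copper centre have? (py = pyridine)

1 sodium outside the brackets (+1 each) → the complex ion is 1−.
Ligand charges: 1×py neutral; 1×H2O neutral; 1×NO3 = -1; 1×OH = -1; sum -2.
Cu + (-2) = 1− ⇒ Cu is +1.

+1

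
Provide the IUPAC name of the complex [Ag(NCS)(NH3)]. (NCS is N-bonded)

ammineisothiocyanatosilver(I)

There is no counter-ion, so the complex is neutral overall.
Ligand charges: 1×ammine (neutral), 1×isothiocyanato (-1 each); total -1. So Ag + (-1) = 0, giving Ag = +1.
Ligands are named alphabetically: ammine before isothiocyanato.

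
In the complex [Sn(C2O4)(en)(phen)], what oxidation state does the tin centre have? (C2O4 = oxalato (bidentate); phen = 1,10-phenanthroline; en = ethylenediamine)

No counter-ion: the bracketed complex is neutral.
Ligand charges: 1×C2O4 = -2; 1×phen neutral; 1×en neutral; sum -2.
Sn + (-2) = 0 ⇒ Sn is +2.

+2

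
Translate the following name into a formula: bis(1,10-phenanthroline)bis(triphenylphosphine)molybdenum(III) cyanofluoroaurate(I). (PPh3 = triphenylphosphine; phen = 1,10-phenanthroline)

Cation [Mo…]: ligand charges 0, Mo(III) ⇒ ion charge 3+.
Anion [Au…]: ligand charges -2, Au(I) ⇒ ion charge 1−.
One 3+ cation requires 3 of the 1− anion.

[Mo(phen)2(PPh3)2][Au(CN)F]3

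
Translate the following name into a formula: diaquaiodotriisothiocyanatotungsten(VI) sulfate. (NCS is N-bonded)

Ligands: 1 iodo (I, -1), 3 isothiocyanato (NCS, -1), 2 aqua (H2O, neutral). Ligand charge sum = -4.
With W in oxidation state +6, the complex ion is [W...]^2+.
Charge balance with sulfate (-2) requires 1 complex ion per 1 sulfate.

[W(H2O)2I(NCS)3]SO4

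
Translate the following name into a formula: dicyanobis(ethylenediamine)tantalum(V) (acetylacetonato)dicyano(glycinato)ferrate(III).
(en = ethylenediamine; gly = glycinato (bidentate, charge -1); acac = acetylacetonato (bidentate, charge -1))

[Ta(CN)2(en)2][Fe(acac)(CN)2(gly)]3

Cation [Ta…]: ligand charges -2, Ta(V) ⇒ ion charge 3+.
Anion [Fe…]: ligand charges -4, Fe(III) ⇒ ion charge 1−.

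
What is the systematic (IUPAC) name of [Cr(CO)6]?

There is no counter-ion, so the complex is neutral overall.
Ligand charges: 6×carbonyl (neutral); total 0. So Cr + (0) = 0, giving Cr = 0.

hexacarbonylchromium(0)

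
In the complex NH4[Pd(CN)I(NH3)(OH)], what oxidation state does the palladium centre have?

1 ammonium outside the brackets (+1 each) → the complex ion is 1−.
Ligand charges: 1×I = -1; 1×NH3 neutral; 1×CN = -1; 1×OH = -1; sum -3.
Pd + (-3) = 1− ⇒ Pd is +2.

+2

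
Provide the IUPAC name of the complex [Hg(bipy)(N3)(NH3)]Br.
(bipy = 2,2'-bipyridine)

ammineazido(2,2'-bipyridine)mercury(II) bromide

The 1 bromide counter-ion carries a total charge of -1, so each complex ion is 1+.
Ligand charges: 1×2,2'-bipyridine (neutral), 1×azido (-1 each), 1×ammine (neutral); total -1. So Hg + (-1) = 1+, giving Hg = +2.
Ligands are named alphabetically: ammine before azido before bipyridine.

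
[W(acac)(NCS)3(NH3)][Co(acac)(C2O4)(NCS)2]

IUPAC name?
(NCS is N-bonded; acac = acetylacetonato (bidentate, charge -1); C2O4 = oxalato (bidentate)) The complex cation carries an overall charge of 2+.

(acetylacetonato)amminetriisothiocyanatotungsten(VI) (acetylacetonato)diisothiocyanatooxalatocobaltate(III)

The complex cation is given as 2+; its ligand charges sum to -4, so W = +6.
A 1:1 salt means the anion carries the equal and opposite charge, 2−.
Anion: ligand charges sum to -5; for the ion to be 2−, Co = +3.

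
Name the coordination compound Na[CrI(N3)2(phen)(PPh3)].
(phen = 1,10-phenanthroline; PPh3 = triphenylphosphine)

The 1 sodium counter-ion carries a total charge of +1, so each complex ion is 1−.
Ligand charges: 1×1,10-phenanthroline (neutral), 1×iodo (-1 each), 2×azido (-1 each), 1×triphenylphosphine (neutral); total -3. So Cr + (-3) = 1−, giving Cr = +2.
Ligands are named alphabetically: azido before iodo before phenanthroline before triphenylphosphine.
The complex ion is anionic, so chromium takes the -ate form chromate(II).

sodium diazidoiodo(1,10-phenanthroline)(triphenylphosphine)chromate(II)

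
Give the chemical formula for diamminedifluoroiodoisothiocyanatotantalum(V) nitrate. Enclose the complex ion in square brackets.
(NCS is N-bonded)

[TaF2I(NCS)(NH3)2]NO3

Ligands: 1 isothiocyanato (NCS, -1), 2 ammine (NH3, neutral), 1 iodo (I, -1), 2 fluoro (F, -1). Ligand charge sum = -4.
Charge balance with nitrate (-1) requires 1 complex ion per 1 nitrate.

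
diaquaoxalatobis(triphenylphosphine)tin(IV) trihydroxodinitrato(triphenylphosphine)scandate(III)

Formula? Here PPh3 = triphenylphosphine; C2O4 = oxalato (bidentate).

Cation [Sn…]: ligand charges -2, Sn(IV) ⇒ ion charge 2+.
Anion [Sc…]: ligand charges -5, Sc(III) ⇒ ion charge 2−.
One 2+ cation balances one 2− anion.

[Sn(C2O4)(H2O)2(PPh3)2][Sc(NO3)2(OH)3(PPh3)]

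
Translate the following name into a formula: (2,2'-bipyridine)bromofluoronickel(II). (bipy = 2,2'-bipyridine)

Ligands: 1 bromo (Br, -1), 1 fluoro (F, -1), 1 2,2'-bipyridine (bipy, neutral). Ligand charge sum = -2.
With Ni in oxidation state +2, the complex ion is [Ni...].

[Ni(bipy)BrF]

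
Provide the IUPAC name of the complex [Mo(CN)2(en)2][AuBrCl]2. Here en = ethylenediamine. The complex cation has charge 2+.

dicyanobis(ethylenediamine)molybdenum(IV) bromochloroaurate(I)

The complex cation is given as 2+; its ligand charges sum to -2, so Mo = +4.
With 2 anions per cation, each anion must be 2/2 = 1−.
Anion: ligand charges sum to -2; for the ion to be 1−, Au = +1.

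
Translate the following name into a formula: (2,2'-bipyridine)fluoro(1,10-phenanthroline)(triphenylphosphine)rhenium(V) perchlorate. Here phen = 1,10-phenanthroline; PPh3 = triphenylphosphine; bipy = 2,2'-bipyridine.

Ligands: 1 fluoro (F, -1), 1 1,10-phenanthroline (phen, neutral), 1 triphenylphosphine (PPh3, neutral), 1 2,2'-bipyridine (bipy, neutral). Ligand charge sum = -1.
Charge balance with perchlorate (-1) requires 1 complex ion per 4 perchlorate.

[Re(bipy)F(phen)(PPh3)](ClO4)4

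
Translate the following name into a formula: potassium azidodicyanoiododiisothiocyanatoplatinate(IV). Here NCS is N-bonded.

K2[Pt(CN)2I(N3)(NCS)2]

Ligands: 1 iodo (I, -1), 2 isothiocyanato (NCS, -1), 1 azido (N3, -1), 2 cyano (CN, -1). Ligand charge sum = -6.
With Pt in oxidation state +4, the complex ion is [Pt...]^2−.
Charge balance with potassium (+1) requires 1 complex ion per 2 potassium.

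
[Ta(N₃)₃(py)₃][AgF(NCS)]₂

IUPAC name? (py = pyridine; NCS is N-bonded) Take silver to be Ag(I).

Ag is given as +1; the anion's ligand charges sum to -2, so the complex anion is 1−.
With 2 anions per cation, the cation must be 2×1 = 2+.
Cation: ligand charges sum to -3; for the ion to be 2+, Ta = +5.

triazidotris(pyridine)tantalum(V) fluoroisothiocyanatoargentate(I)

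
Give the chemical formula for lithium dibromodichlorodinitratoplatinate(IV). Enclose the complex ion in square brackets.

Li2[PtBr2Cl2(NO3)2]

Ligands: 2 bromo (Br, -1), 2 chloro (Cl, -1), 2 nitrato (NO3, -1). Ligand charge sum = -6.
With Pt in oxidation state +4, the complex ion is [Pt...]^2−.
Charge balance with lithium (+1) requires 1 complex ion per 2 lithium.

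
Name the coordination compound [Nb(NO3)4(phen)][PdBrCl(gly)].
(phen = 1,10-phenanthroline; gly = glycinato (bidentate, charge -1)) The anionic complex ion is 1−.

The complex anion is given as 1−; its ligand charges sum to -3, so Pd = +2.
A 1:1 salt means the cation carries the equal and opposite charge, 1+.
Cation: ligand charges sum to -4; for the ion to be 1+, Nb = +5.

tetranitrato(1,10-phenanthroline)niobium(V) bromochloro(glycinato)palladate(II)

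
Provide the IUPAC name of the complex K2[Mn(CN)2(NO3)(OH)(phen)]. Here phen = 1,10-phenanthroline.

potassium dicyanohydroxonitrato(1,10-phenanthroline)manganate(II)

The 2 potassium counter-ions carry a total charge of +2, so each complex ion is 2−.
Ligand charges: 2×cyano (-1 each), 1×hydroxo (-1 each), 1×1,10-phenanthroline (neutral), 1×nitrato (-1 each); total -4. So Mn + (-4) = 2−, giving Mn = +2.
Ligands are named alphabetically: cyano before hydroxo before nitrato before phenanthroline.
The complex ion is anionic, so manganese takes the -ate form manganate(II).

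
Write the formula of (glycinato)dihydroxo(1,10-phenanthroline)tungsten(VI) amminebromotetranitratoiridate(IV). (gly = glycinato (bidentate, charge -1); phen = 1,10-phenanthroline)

Cation [W…]: ligand charges -3, W(VI) ⇒ ion charge 3+.
Anion [Ir…]: ligand charges -5, Ir(IV) ⇒ ion charge 1−.

[W(gly)(OH)2(phen)][IrBr(NH3)(NO3)4]3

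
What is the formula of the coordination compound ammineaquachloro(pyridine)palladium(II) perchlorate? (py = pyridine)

Ligands: 1 aqua (H2O, neutral), 1 ammine (NH3, neutral), 1 chloro (Cl, -1), 1 pyridine (py, neutral). Ligand charge sum = -1.
Charge balance with perchlorate (-1) requires 1 complex ion per 1 perchlorate.

[PdCl(H2O)(NH3)(py)]ClO4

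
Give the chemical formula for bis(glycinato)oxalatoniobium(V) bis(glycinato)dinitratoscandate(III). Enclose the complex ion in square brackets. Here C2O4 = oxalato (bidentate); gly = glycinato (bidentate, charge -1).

Cation [Nb…]: ligand charges -4, Nb(V) ⇒ ion charge 1+.
Anion [Sc…]: ligand charges -4, Sc(III) ⇒ ion charge 1−.
One 1+ cation balances one 1− anion.

[Nb(C2O4)(gly)2][Sc(gly)2(NO3)2]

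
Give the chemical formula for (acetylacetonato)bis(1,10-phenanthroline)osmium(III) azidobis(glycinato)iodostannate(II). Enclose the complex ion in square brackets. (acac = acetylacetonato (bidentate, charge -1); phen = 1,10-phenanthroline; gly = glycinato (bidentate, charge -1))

[Os(acac)(phen)2][Sn(gly)2I(N3)]

Cation [Os…]: ligand charges -1, Os(III) ⇒ ion charge 2+.
Anion [Sn…]: ligand charges -4, Sn(II) ⇒ ion charge 2−.
One 2+ cation balances one 2− anion.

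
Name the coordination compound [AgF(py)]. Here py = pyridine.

There is no counter-ion, so the complex is neutral overall.
Ligand charges: 1×pyridine (neutral), 1×fluoro (-1 each); total -1. So Ag + (-1) = 0, giving Ag = +1.
Ligands are named alphabetically: fluoro before pyridine.

fluoro(pyridine)silver(I)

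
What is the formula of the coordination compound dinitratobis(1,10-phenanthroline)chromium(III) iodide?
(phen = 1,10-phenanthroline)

[Cr(NO3)2(phen)2]I

Ligands: 2 1,10-phenanthroline (phen, neutral), 2 nitrato (NO3, -1). Ligand charge sum = -2.
Charge balance with iodide (-1) requires 1 complex ion per 1 iodide.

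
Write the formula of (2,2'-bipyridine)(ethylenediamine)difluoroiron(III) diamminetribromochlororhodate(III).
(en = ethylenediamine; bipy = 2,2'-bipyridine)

Cation [Fe…]: ligand charges -2, Fe(III) ⇒ ion charge 1+.
Anion [Rh…]: ligand charges -4, Rh(III) ⇒ ion charge 1−.

[Fe(bipy)(en)F2][RhBr3Cl(NH3)2]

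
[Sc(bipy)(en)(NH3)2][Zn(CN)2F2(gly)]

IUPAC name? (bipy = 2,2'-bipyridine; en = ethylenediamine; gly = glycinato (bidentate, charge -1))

diammine(2,2'-bipyridine)(ethylenediamine)scandium(III) dicyanodifluoro(glycinato)zincate(II)

Zinc is always +2 in its complexes; the anion's ligand charges sum to -5, so the complex anion is 3−.
A 1:1 salt means the cation carries the equal and opposite charge, 3+.
Cation: ligand charges sum to 0; for the ion to be 3+, Sc = +3.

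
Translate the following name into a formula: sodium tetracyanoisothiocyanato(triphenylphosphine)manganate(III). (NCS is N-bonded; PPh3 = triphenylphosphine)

Ligands: 1 isothiocyanato (NCS, -1), 4 cyano (CN, -1), 1 triphenylphosphine (PPh3, neutral). Ligand charge sum = -5.
With Mn in oxidation state +3, the complex ion is [Mn...]^2−.
Charge balance with sodium (+1) requires 1 complex ion per 2 sodium.

Na2[Mn(CN)4(NCS)(PPh3)]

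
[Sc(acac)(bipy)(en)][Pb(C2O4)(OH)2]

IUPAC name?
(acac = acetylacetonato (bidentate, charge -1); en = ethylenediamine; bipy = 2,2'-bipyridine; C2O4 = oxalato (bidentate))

Scandium is always +3 in its complexes; the cation's ligand charges sum to -1, so the complex cation is 2+.
A 1:1 salt means the anion carries the equal and opposite charge, 2−.
Anion: ligand charges sum to -4; for the ion to be 2−, Pb = +2.

(acetylacetonato)(2,2'-bipyridine)(ethylenediamine)scandium(III) dihydroxooxalatoplumbate(II)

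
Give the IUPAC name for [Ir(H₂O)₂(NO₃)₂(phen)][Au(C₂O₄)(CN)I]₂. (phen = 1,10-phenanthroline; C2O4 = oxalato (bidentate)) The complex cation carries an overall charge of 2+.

diaquadinitrato(1,10-phenanthroline)iridium(IV) cyanoiodooxalatoaurate(III)

Both ions are complex: the cation is named first with the plain metal name, the anion second with the -ate form; each ion's ligands are alphabetised independently.
The complex cation is given as 2+; its ligand charges sum to -2, so Ir = +4.
With 2 anions per cation, each anion must be 2/2 = 1−.
Anion: ligand charges sum to -4; for the ion to be 1−, Au = +3.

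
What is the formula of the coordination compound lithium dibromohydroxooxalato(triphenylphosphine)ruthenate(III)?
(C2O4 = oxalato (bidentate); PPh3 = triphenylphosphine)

Ligands: 1 hydroxo (OH, -1), 1 oxalato (C2O4, -2), 1 triphenylphosphine (PPh3, neutral), 2 bromo (Br, -1). Ligand charge sum = -5.
With Ru in oxidation state +3, the complex ion is [Ru...]^2−.
Charge balance with lithium (+1) requires 1 complex ion per 2 lithium.

Li2[RuBr2(C2O4)(OH)(PPh3)]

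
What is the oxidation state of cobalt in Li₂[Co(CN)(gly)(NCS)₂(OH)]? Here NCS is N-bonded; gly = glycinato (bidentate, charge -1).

+3

2 lithium outside the brackets (+1 each) → the complex ion is 2−.
Ligand charges: 1×CN = -1; 2×NCS = -2; 1×OH = -1; 1×gly = -1; sum -5.
Co + (-5) = 2− ⇒ Co is +3.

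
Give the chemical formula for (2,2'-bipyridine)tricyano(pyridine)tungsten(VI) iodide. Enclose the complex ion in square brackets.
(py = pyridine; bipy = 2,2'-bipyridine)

[W(bipy)(CN)3(py)]I3

Ligands: 3 cyano (CN, -1), 1 pyridine (py, neutral), 1 2,2'-bipyridine (bipy, neutral). Ligand charge sum = -3.
With W in oxidation state +6, the complex ion is [W...]^3+.
Charge balance with iodide (-1) requires 1 complex ion per 3 iodide.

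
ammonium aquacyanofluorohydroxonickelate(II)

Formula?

NH4[Ni(CN)F(H2O)(OH)]

Ligands: 1 hydroxo (OH, -1), 1 aqua (H2O, neutral), 1 fluoro (F, -1), 1 cyano (CN, -1). Ligand charge sum = -3.
With Ni in oxidation state +2, the complex ion is [Ni...]^1−.
Charge balance with ammonium (+1) requires 1 complex ion per 1 ammonium.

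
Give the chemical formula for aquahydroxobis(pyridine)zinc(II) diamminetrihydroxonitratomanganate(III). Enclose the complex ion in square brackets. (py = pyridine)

Cation [Zn…]: ligand charges -1, Zn(II) ⇒ ion charge 1+.
Anion [Mn…]: ligand charges -4, Mn(III) ⇒ ion charge 1−.
One 1+ cation balances one 1− anion.

[Zn(H2O)(OH)(py)2][Mn(NH3)2(NO3)(OH)3]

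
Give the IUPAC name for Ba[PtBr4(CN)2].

The 1 barium counter-ion carries a total charge of +2, so each complex ion is 2−.
Ligand charges: 4×bromo (-1 each), 2×cyano (-1 each); total -6. So Pt + (-6) = 2−, giving Pt = +4.
Ligands are named alphabetically: bromo before cyano.
The complex ion is anionic, so platinum takes the -ate form platinate(IV).

barium tetrabromodicyanoplatinate(IV)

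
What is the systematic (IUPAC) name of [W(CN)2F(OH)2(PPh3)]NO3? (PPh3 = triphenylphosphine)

The 1 nitrate counter-ion carries a total charge of -1, so each complex ion is 1+.
Ligand charges: 1×triphenylphosphine (neutral), 2×hydroxo (-1 each), 2×cyano (-1 each), 1×fluoro (-1 each); total -5. So W + (-5) = 1+, giving W = +6.
Ligands are named alphabetically: cyano before fluoro before hydroxo before triphenylphosphine.

dicyanofluorodihydroxo(triphenylphosphine)tungsten(VI) nitrate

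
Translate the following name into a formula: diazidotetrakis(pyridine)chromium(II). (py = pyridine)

[Cr(N3)2(py)4]

Ligands: 4 pyridine (py, neutral), 2 azido (N3, -1). Ligand charge sum = -2.
With Cr in oxidation state +2, the complex ion is [Cr...].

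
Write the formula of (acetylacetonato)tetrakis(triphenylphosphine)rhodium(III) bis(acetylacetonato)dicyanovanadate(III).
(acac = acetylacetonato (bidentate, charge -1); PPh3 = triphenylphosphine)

[Rh(acac)(PPh3)4][V(acac)2(CN)2]2

Cation [Rh…]: ligand charges -1, Rh(III) ⇒ ion charge 2+.
Anion [V…]: ligand charges -4, V(III) ⇒ ion charge 1−.
One 2+ cation requires 2 of the 1− anion.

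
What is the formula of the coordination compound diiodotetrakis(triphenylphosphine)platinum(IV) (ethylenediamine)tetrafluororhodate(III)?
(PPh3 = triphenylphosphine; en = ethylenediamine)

Cation [Pt…]: ligand charges -2, Pt(IV) ⇒ ion charge 2+.
Anion [Rh…]: ligand charges -4, Rh(III) ⇒ ion charge 1−.
One 2+ cation requires 2 of the 1− anion.

[PtI2(PPh3)4][Rh(en)F4]2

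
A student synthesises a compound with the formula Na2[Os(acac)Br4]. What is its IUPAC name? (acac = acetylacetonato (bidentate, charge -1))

sodium (acetylacetonato)tetrabromoosmate(III)

The 2 sodium counter-ions carry a total charge of +2, so each complex ion is 2−.
Ligand charges: 1×acetylacetonato (-1 each), 4×bromo (-1 each); total -5. So Os + (-5) = 2−, giving Os = +3.
The complex ion is anionic, so osmium takes the -ate form osmate(III).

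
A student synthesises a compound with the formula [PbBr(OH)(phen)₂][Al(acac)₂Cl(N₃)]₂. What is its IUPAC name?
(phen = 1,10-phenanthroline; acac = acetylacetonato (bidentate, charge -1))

Both ions are complex: the cation is named first with the plain metal name, the anion second with the -ate form; each ion's ligands are alphabetised independently.
Aluminium is always +3 in its complexes; the anion's ligand charges sum to -4, so the complex anion is 1−.
With 2 anions per cation, the cation must be 2×1 = 2+.
Cation: ligand charges sum to -2; for the ion to be 2+, Pb = +4.

bromohydroxobis(1,10-phenanthroline)lead(IV) bis(acetylacetonato)azidochloroaluminate(III)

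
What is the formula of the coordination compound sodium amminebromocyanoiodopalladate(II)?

Na[PdBr(CN)I(NH3)]

Ligands: 1 cyano (CN, -1), 1 iodo (I, -1), 1 bromo (Br, -1), 1 ammine (NH3, neutral). Ligand charge sum = -3.
Charge balance with sodium (+1) requires 1 complex ion per 1 sodium.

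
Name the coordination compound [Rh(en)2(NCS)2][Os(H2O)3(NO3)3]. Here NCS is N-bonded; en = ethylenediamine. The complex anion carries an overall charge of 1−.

Both ions are complex: the cation is named first with the plain metal name, the anion second with the -ate form; each ion's ligands are alphabetised independently.
The complex anion is given as 1−; its ligand charges sum to -3, so Os = +2.
A 1:1 salt means the cation carries the equal and opposite charge, 1+.
Cation: ligand charges sum to -2; for the ion to be 1+, Rh = +3.

bis(ethylenediamine)diisothiocyanatorhodium(III) triaquatrinitratoosmate(II)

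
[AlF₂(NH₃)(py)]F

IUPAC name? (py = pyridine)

amminedifluoro(pyridine)aluminium(III) fluoride

The 1 fluoride counter-ion carries a total charge of -1, so each complex ion is 1+.
Ligand charges: 1×pyridine (neutral), 1×ammine (neutral), 2×fluoro (-1 each); total -2. So Al + (-2) = 1+, giving Al = +3.
Ligands are named alphabetically: ammine before fluoro before pyridine.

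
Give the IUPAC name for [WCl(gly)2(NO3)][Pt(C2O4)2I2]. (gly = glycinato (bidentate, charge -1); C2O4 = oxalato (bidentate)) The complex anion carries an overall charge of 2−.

chlorobis(glycinato)nitratotungsten(VI) diiododioxalatoplatinate(IV)

Both ions are complex: the cation is named first with the plain metal name, the anion second with the -ate form; each ion's ligands are alphabetised independently.
The complex anion is given as 2−; its ligand charges sum to -6, so Pt = +4.
A 1:1 salt means the cation carries the equal and opposite charge, 2+.
Cation: ligand charges sum to -4; for the ion to be 2+, W = +6.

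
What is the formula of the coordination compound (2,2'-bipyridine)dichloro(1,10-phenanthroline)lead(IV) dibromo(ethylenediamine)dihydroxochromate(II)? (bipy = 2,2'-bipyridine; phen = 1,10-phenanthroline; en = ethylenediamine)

[Pb(bipy)Cl2(phen)][CrBr2(en)(OH)2]

Cation [Pb…]: ligand charges -2, Pb(IV) ⇒ ion charge 2+.
Anion [Cr…]: ligand charges -4, Cr(II) ⇒ ion charge 2−.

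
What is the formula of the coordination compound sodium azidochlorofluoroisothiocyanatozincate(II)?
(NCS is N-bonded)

Na2[ZnClF(N3)(NCS)]

Ligands: 1 isothiocyanato (NCS, -1), 1 azido (N3, -1), 1 chloro (Cl, -1), 1 fluoro (F, -1). Ligand charge sum = -4.
With Zn in oxidation state +2, the complex ion is [Zn...]^2−.
Charge balance with sodium (+1) requires 1 complex ion per 2 sodium.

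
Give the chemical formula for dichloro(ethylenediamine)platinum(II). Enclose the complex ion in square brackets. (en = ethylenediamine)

[PtCl2(en)]

Ligands: 2 chloro (Cl, -1), 1 ethylenediamine (en, neutral). Ligand charge sum = -2.
With Pt in oxidation state +2, the complex ion is [Pt...].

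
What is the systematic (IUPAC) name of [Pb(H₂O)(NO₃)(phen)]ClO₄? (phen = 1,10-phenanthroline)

aquanitrato(1,10-phenanthroline)lead(II) perchlorate

The 1 perchlorate counter-ion carries a total charge of -1, so each complex ion is 1+.
Ligand charges: 1×nitrato (-1 each), 1×aqua (neutral), 1×1,10-phenanthroline (neutral); total -1. So Pb + (-1) = 1+, giving Pb = +2.
Ligands are named alphabetically: aqua before nitrato before phenanthroline.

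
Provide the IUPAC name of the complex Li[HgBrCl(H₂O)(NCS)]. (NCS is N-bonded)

lithium aquabromochloroisothiocyanatomercurate(II)

The 1 lithium counter-ion carries a total charge of +1, so each complex ion is 1−.
Ligand charges: 1×chloro (-1 each), 1×isothiocyanato (-1 each), 1×bromo (-1 each), 1×aqua (neutral); total -3. So Hg + (-3) = 1−, giving Hg = +2.
Ligands are named alphabetically: aqua before bromo before chloro before isothiocyanato.
The complex ion is anionic, so mercury takes the -ate form mercurate(II).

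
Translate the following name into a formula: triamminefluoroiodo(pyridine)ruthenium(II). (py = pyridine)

Ligands: 1 fluoro (F, -1), 1 iodo (I, -1), 3 ammine (NH3, neutral), 1 pyridine (py, neutral). Ligand charge sum = -2.
With Ru in oxidation state +2, the complex ion is [Ru...].

[RuFI(NH3)3(py)]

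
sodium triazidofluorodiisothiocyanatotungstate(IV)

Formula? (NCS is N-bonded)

Ligands: 2 isothiocyanato (NCS, -1), 3 azido (N3, -1), 1 fluoro (F, -1). Ligand charge sum = -6.
With W in oxidation state +4, the complex ion is [W...]^2−.
Charge balance with sodium (+1) requires 1 complex ion per 2 sodium.

Na2[WF(N3)3(NCS)2]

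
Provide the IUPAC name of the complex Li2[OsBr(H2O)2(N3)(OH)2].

The 2 lithium counter-ions carry a total charge of +2, so each complex ion is 2−.
Ligand charges: 2×aqua (neutral), 1×azido (-1 each), 1×bromo (-1 each), 2×hydroxo (-1 each); total -4. So Os + (-4) = 2−, giving Os = +2.
Ligands are named alphabetically: aqua before azido before bromo before hydroxo.
The complex ion is anionic, so osmium takes the -ate form osmate(II).

lithium diaquaazidobromodihydroxoosmate(II)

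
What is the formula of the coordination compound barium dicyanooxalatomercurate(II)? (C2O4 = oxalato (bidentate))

Ligands: 1 oxalato (C2O4, -2), 2 cyano (CN, -1). Ligand charge sum = -4.
With Hg in oxidation state +2, the complex ion is [Hg...]^2−.
Charge balance with barium (+2) requires 1 complex ion per 1 barium.

Ba[Hg(C2O4)(CN)2]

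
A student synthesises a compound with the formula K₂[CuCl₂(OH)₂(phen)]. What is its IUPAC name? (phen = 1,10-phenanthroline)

potassium dichlorodihydroxo(1,10-phenanthroline)cuprate(II)

The 2 potassium counter-ions carry a total charge of +2, so each complex ion is 2−.
Ligand charges: 1×1,10-phenanthroline (neutral), 2×hydroxo (-1 each), 2×chloro (-1 each); total -4. So Cu + (-4) = 2−, giving Cu = +2.
The complex ion is anionic, so copper takes the -ate form cuprate(II).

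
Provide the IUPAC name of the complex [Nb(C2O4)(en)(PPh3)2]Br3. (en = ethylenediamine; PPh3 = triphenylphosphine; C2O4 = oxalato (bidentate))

The 3 bromide counter-ions carry a total charge of -3, so each complex ion is 3+.
Ligand charges: 1×ethylenediamine (neutral), 2×triphenylphosphine (neutral), 1×oxalato (-2 each); total -2. So Nb + (-2) = 3+, giving Nb = +5.
Ligands are named alphabetically: ethylenediamine before oxalato before triphenylphosphine.

(ethylenediamine)oxalatobis(triphenylphosphine)niobium(V) bromide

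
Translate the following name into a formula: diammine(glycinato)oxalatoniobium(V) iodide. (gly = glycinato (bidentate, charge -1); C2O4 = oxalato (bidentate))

[Nb(C2O4)(gly)(NH3)2]I2

Ligands: 2 ammine (NH3, neutral), 1 glycinato (gly, -1), 1 oxalato (C2O4, -2). Ligand charge sum = -3.
With Nb in oxidation state +5, the complex ion is [Nb...]^2+.
Charge balance with iodide (-1) requires 1 complex ion per 2 iodide.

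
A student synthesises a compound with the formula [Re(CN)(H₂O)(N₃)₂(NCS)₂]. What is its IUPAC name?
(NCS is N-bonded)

There is no counter-ion, so the complex is neutral overall.
Ligand charges: 1×cyano (-1 each), 2×azido (-1 each), 2×isothiocyanato (-1 each), 1×aqua (neutral); total -5. So Re + (-5) = 0, giving Re = +5.
Ligands are named alphabetically: aqua before azido before cyano before isothiocyanato.

aquadiazidocyanodiisothiocyanatorhenium(V)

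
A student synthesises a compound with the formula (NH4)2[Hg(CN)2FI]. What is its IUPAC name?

The 2 ammonium counter-ions carry a total charge of +2, so each complex ion is 2−.
Ligand charges: 1×fluoro (-1 each), 1×iodo (-1 each), 2×cyano (-1 each); total -4. So Hg + (-4) = 2−, giving Hg = +2.
The complex ion is anionic, so mercury takes the -ate form mercurate(II).

ammonium dicyanofluoroiodomercurate(II)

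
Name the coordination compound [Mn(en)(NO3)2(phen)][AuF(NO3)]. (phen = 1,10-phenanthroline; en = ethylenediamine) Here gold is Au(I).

Both ions are complex: the cation is named first with the plain metal name, the anion second with the -ate form; each ion's ligands are alphabetised independently.
Au is given as +1; the anion's ligand charges sum to -2, so the complex anion is 1−.
A 1:1 salt means the cation carries the equal and opposite charge, 1+.
Cation: ligand charges sum to -2; for the ion to be 1+, Mn = +3.

(ethylenediamine)dinitrato(1,10-phenanthroline)manganese(III) fluoronitratoaurate(I)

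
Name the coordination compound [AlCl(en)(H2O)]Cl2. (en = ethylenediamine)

The 2 chloride counter-ions carry a total charge of -2, so each complex ion is 2+.
Ligand charges: 1×chloro (-1 each), 1×aqua (neutral), 1×ethylenediamine (neutral); total -1. So Al + (-1) = 2+, giving Al = +3.
Ligands are named alphabetically: aqua before chloro before ethylenediamine.

aquachloro(ethylenediamine)aluminium(III) chloride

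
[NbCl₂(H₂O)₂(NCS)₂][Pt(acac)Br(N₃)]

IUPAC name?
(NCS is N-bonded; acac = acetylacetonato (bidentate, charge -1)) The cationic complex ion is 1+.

diaquadichlorodiisothiocyanatoniobium(V) (acetylacetonato)azidobromoplatinate(II)

Both ions are complex: the cation is named first with the plain metal name, the anion second with the -ate form; each ion's ligands are alphabetised independently.
The complex cation is given as 1+; its ligand charges sum to -4, so Nb = +5.
A 1:1 salt means the anion carries the equal and opposite charge, 1−.
Anion: ligand charges sum to -3; for the ion to be 1−, Pt = +2.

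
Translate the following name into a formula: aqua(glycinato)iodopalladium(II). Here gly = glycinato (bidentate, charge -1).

[Pd(gly)(H2O)I]

Ligands: 1 glycinato (gly, -1), 1 aqua (H2O, neutral), 1 iodo (I, -1). Ligand charge sum = -2.
With Pd in oxidation state +2, the complex ion is [Pd...].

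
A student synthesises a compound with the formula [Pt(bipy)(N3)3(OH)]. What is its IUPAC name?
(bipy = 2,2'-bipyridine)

triazido(2,2'-bipyridine)hydroxoplatinum(IV)

There is no counter-ion, so the complex is neutral overall.
Ligand charges: 1×2,2'-bipyridine (neutral), 1×hydroxo (-1 each), 3×azido (-1 each); total -4. So Pt + (-4) = 0, giving Pt = +4.
Ligands are named alphabetically: azido before bipyridine before hydroxo.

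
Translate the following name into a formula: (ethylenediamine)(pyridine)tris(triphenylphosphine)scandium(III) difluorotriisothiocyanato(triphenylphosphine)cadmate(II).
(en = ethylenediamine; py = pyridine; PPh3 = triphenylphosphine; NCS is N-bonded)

[Sc(en)(PPh3)3(py)][CdF2(NCS)3(PPh3)]

Cation [Sc…]: ligand charges 0, Sc(III) ⇒ ion charge 3+.
Anion [Cd…]: ligand charges -5, Cd(II) ⇒ ion charge 3−.
One 3+ cation balances one 3− anion.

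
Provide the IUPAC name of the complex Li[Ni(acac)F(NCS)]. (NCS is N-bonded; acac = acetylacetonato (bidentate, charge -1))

The 1 lithium counter-ion carries a total charge of +1, so each complex ion is 1−.
Ligand charges: 1×isothiocyanato (-1 each), 1×fluoro (-1 each), 1×acetylacetonato (-1 each); total -3. So Ni + (-3) = 1−, giving Ni = +2.
The complex ion is anionic, so nickel takes the -ate form nickelate(II).

lithium (acetylacetonato)fluoroisothiocyanatonickelate(II)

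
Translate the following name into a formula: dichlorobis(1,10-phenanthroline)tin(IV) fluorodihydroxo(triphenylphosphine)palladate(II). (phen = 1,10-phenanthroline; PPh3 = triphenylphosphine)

Cation [Sn…]: ligand charges -2, Sn(IV) ⇒ ion charge 2+.
Anion [Pd…]: ligand charges -3, Pd(II) ⇒ ion charge 1−.
One 2+ cation requires 2 of the 1− anion.

[SnCl2(phen)2][PdF(OH)2(PPh3)]2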